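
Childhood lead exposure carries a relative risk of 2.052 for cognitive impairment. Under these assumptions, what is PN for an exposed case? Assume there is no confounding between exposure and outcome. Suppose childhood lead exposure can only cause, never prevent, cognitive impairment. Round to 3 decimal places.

PN ≈ 0.513

Under exogeneity and monotonicity, PN = (RR − 1) / RR = 1 − 1/RR.
PN = (2.052 − 1) / 2.052 = 1.052 / 2.052 ≈ 0.5127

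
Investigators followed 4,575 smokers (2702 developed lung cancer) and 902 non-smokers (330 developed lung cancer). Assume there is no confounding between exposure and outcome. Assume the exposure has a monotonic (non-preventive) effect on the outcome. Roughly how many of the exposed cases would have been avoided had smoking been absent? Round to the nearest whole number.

p₁ = P(outcome | exposed) = 2702/4575 = 0.5906
p₀ = P(outcome | unexposed) = 330/902 = 0.36585
PN = (p₁ − p₀)/p₁ = (0.5906 − 0.36585) / 0.5906 ≈ 0.38054.
Attributable cases ≈ PN × (exposed cases) = 0.38054 × 2702 ≈ 1028.22.

about 1028 cases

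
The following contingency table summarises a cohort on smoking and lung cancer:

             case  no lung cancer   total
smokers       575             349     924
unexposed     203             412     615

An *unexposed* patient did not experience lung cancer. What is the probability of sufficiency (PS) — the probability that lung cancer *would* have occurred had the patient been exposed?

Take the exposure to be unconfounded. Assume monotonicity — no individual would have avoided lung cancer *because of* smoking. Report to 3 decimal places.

PS ≈ 0.436

p₁ = P(outcome | exposed) = 575/924 = 0.62229
p₀ = P(outcome | unexposed) = 203/615 = 0.33008
Under exogeneity and monotonicity, PS = (p₁ − p₀)/(1 − p₀).
PS = (0.62229 − 0.33008) / 0.66992 ≈ 0.4362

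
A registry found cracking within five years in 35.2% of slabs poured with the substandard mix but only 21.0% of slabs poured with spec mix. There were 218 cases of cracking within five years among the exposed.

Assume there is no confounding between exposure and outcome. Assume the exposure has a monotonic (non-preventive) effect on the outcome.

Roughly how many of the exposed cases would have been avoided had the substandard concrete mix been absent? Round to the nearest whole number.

p₁ = 0.352, p₀ = 0.21.
PN = (p₁ − p₀)/p₁ = (0.352 − 0.21) / 0.352 ≈ 0.40341.
Attributable cases ≈ PN × (exposed cases) = 0.40341 × 218 ≈ 87.94.

about 88 cases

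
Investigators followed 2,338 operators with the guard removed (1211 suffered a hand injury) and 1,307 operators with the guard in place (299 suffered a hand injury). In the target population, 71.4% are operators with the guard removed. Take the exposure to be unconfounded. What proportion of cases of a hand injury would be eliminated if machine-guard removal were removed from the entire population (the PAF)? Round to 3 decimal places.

p₁ = P(outcome | exposed) = 1211/2338 = 0.51796
p₀ = P(outcome | unexposed) = 299/1307 = 0.22877
Overall risk P(Y=1) = π·p₁ + (1−π)·p₀ = 0.714×0.51796 + 0.286×0.22877 = 0.43525.
Under exogeneity, PAF = [P(Y=1) − p₀] / P(Y=1).
PAF = (0.43525 − 0.22877) / 0.43525 ≈ 0.4744

PAF ≈ 0.474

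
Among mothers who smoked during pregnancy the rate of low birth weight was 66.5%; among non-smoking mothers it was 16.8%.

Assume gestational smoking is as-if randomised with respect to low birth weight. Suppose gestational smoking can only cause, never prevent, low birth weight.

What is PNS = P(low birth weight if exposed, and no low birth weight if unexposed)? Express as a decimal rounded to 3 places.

p₁ = 0.665, p₀ = 0.168.
Under exogeneity and monotonicity, PNS = p₁ − p₀.
PNS = 0.665 − 0.168 = 0.497

PNS ≈ 0.497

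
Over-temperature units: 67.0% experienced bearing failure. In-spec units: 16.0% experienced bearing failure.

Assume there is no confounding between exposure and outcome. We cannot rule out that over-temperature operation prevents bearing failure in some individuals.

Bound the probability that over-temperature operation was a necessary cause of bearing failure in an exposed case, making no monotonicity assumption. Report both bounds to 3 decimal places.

p₁ = 0.67, p₀ = 0.16.
Under exogeneity alone the bounds on PN are max{0,(p₁−p₀)/p₁} ≤ PN ≤ min{1,(1−p₀)/p₁}.
  lower = (p₁ − p₀)/p₁ = 0.51 / 0.67 ≈ 0.7612
  upper = min{1, (1 − p₀)/p₁} = 0.84 / 0.67 ≈ 1.2537 → capped at 1

0.761 ≤ PN ≤ 1.000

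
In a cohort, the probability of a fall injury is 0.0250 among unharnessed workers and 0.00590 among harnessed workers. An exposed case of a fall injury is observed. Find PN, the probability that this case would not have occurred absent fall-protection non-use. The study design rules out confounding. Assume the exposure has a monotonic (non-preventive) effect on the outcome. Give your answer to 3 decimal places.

PN ≈ 0.764

Let p₁ = 0.025, p₀ = 0.0059.
Under exogeneity and monotonicity, PN = (p₁ − p₀) / p₁.
PN = (0.025 − 0.0059) / 0.025 = 0.0191 / 0.025 ≈ 0.7640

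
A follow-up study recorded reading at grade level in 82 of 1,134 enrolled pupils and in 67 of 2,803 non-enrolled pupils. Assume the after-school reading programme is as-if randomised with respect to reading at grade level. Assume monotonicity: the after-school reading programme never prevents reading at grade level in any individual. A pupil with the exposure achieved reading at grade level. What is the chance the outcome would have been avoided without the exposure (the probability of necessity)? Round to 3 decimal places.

PN ≈ 0.669

p₁ = P(outcome | exposed) = 82/1134 = 0.07231
p₀ = P(outcome | unexposed) = 67/2803 = 0.023903
Under exogeneity and monotonicity, PN = (p₁ − p₀) / p₁.
PN = (0.07231 − 0.023903) / 0.07231 = 0.048407 / 0.07231 ≈ 0.6694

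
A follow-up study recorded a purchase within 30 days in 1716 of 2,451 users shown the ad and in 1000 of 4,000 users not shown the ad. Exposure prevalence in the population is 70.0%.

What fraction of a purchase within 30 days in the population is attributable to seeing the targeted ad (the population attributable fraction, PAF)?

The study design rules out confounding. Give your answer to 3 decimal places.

PAF ≈ 0.558

p₁ = P(outcome | exposed) = 1716/2451 = 0.70012
p₀ = P(outcome | unexposed) = 1000/4000 = 0.25
Overall risk P(Y=1) = π·p₁ + (1−π)·p₀ = 0.7×0.70012 + 0.3×0.25 = 0.56509.
Under exogeneity, PAF = [P(Y=1) − p₀] / P(Y=1).
PAF = (0.56509 − 0.25) / 0.56509 ≈ 0.5576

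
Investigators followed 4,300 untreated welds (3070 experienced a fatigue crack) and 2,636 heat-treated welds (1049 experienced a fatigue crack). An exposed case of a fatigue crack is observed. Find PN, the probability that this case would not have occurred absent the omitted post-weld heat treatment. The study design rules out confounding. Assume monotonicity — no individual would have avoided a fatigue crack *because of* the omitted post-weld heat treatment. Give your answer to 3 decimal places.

p₁ = P(outcome | exposed) = 3070/4300 = 0.71395
p₀ = P(outcome | unexposed) = 1049/2636 = 0.39795
Under exogeneity and monotonicity, PN = (p₁ − p₀) / p₁.
PN = (0.71395 − 0.39795) / 0.71395 = 0.316 / 0.71395 ≈ 0.4426

PN ≈ 0.443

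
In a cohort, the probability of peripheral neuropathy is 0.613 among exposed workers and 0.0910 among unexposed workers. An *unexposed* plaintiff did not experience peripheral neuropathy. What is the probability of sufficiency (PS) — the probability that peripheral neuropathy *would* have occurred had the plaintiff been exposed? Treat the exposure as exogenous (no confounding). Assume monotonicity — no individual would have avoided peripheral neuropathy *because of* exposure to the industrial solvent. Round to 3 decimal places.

Let p₁ = 0.613, p₀ = 0.091.
Under exogeneity and monotonicity, PS = (p₁ − p₀) / (1 − p₀).
PS = (0.613 − 0.091) / (1 − 0.091) = 0.522 / 0.909 ≈ 0.5743

PS ≈ 0.574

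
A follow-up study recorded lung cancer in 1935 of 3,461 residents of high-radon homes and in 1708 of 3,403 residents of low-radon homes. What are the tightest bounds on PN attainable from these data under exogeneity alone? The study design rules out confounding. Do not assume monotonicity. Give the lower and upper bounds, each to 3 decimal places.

0.102 ≤ PN ≤ 0.891

p₁ = P(outcome | exposed) = 1935/3461 = 0.55909
p₀ = P(outcome | unexposed) = 1708/3403 = 0.50191
Under exogeneity alone the bounds on PN are max{0,(p₁−p₀)/p₁} ≤ PN ≤ min{1,(1−p₀)/p₁}.
  lower = (p₁ − p₀)/p₁ = 0.057177 / 0.55909 ≈ 0.1023
  upper = min{1, (1 − p₀)/p₁} = 0.49809 / 0.55909 ≈ 0.8909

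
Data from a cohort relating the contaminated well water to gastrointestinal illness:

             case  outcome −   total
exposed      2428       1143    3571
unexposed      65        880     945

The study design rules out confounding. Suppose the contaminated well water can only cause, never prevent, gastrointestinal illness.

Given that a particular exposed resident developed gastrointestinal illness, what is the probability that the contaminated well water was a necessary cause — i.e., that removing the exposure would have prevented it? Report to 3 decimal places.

PN ≈ 0.899

p₁ = P(outcome | exposed) = 2428/3571 = 0.67992
p₀ = P(outcome | unexposed) = 65/945 = 0.068783
Under exogeneity and monotonicity, PN = (p₁ − p₀)/p₁.
PN = (0.67992 − 0.068783) / 0.67992 ≈ 0.8988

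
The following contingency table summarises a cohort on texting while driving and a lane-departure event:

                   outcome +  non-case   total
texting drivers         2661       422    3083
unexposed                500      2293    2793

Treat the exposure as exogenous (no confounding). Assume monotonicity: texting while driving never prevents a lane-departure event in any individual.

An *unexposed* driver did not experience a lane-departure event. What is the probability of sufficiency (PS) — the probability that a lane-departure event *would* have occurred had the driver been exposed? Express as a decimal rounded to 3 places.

p₁ = P(outcome | exposed) = 2661/3083 = 0.86312
p₀ = P(outcome | unexposed) = 500/2793 = 0.17902
Under exogeneity and monotonicity, PS = (p₁ − p₀) / (1 − p₀).
PS = (0.86312 − 0.17902) / (1 − 0.17902) = 0.6841 / 0.82098 ≈ 0.8333

PS ≈ 0.833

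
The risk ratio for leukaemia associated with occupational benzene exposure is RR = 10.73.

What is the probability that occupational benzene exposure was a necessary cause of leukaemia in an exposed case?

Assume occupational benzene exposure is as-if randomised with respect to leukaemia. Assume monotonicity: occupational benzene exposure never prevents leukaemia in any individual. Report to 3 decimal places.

Under exogeneity and monotonicity, PN = (RR − 1) / RR = 1 − 1/RR.
PN = (10.73 − 1) / 10.73 = 9.73 / 10.73 ≈ 0.9068

PN ≈ 0.907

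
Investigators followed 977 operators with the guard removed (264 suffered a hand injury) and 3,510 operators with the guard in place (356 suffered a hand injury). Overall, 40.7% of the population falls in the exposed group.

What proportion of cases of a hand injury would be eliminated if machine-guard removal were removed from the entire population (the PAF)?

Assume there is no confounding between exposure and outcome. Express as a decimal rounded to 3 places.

PAF ≈ 0.404

p₁ = P(outcome | exposed) = 264/977 = 0.27021
p₀ = P(outcome | unexposed) = 356/3510 = 0.10142
Overall risk P(Y=1) = π·p₁ + (1−π)·p₀ = 0.407×0.27021 + 0.593×0.10142 = 0.17012.
Under exogeneity, PAF = [P(Y=1) − p₀] / P(Y=1).
PAF = (0.17012 − 0.10142) / 0.17012 ≈ 0.4038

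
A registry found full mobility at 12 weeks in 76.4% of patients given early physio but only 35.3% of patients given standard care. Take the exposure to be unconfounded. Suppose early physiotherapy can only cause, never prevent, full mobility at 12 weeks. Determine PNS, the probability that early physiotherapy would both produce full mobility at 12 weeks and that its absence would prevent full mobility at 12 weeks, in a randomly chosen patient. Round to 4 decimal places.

p₁ = 0.764, p₀ = 0.353.
Under exogeneity and monotonicity, PNS = p₁ − p₀.
PNS = 0.764 − 0.353 = 0.411

PNS ≈ 0.4110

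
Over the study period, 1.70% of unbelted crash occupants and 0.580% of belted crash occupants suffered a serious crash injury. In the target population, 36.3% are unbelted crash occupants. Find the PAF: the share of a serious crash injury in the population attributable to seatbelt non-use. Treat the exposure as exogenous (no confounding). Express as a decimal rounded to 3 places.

p₁ = 0.017, p₀ = 0.0058.
Overall risk P(Y=1) = π·p₁ + (1−π)·p₀ = 0.363×0.017 + 0.637×0.0058 = 0.0098656.
Under exogeneity, PAF = [P(Y=1) − p₀] / P(Y=1).
PAF = (0.0098656 − 0.0058) / 0.0098656 ≈ 0.4121

PAF ≈ 0.412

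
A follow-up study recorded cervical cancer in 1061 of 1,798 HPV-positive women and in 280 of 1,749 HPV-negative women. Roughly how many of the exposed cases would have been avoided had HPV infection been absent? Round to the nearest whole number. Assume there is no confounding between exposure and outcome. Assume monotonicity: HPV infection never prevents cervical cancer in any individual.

about 773 cases

p₁ = P(outcome | exposed) = 1061/1798 = 0.5901
p₀ = P(outcome | unexposed) = 280/1749 = 0.16009
PN = (p₁ − p₀)/p₁ = (0.5901 − 0.16009) / 0.5901 ≈ 0.72870.
Attributable cases ≈ PN × (exposed cases) = 0.72870 × 1061 ≈ 773.16.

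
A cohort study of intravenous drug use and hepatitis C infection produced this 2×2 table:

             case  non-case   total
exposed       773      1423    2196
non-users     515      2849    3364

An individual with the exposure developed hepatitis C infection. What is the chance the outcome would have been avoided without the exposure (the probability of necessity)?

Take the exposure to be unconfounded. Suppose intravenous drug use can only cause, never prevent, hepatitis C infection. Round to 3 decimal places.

p₁ = P(outcome | exposed) = 773/2196 = 0.352
p₀ = P(outcome | unexposed) = 515/3364 = 0.15309
Under exogeneity and monotonicity, PN = (p₁ − p₀)/p₁.
PN = (0.352 − 0.15309) / 0.352 ≈ 0.5651

PN ≈ 0.565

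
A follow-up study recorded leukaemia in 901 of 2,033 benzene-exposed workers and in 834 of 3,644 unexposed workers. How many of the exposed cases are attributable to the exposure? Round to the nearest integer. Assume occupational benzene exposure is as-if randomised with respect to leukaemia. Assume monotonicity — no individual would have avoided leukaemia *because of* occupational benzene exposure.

p₁ = P(outcome | exposed) = 901/2033 = 0.44319
p₀ = P(outcome | unexposed) = 834/3644 = 0.22887
PN = (p₁ − p₀)/p₁ = (0.44319 − 0.22887) / 0.44319 ≈ 0.48358.
Attributable cases ≈ PN × (exposed cases) = 0.48358 × 901 ≈ 435.71.

about 436 cases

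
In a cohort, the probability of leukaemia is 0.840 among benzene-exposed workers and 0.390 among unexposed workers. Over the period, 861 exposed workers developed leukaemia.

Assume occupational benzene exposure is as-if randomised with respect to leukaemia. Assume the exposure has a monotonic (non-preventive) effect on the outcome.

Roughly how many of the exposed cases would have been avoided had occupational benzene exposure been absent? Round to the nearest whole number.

Let p₁ = 0.84, p₀ = 0.39.
PN = (p₁ − p₀)/p₁ = (0.84 − 0.39) / 0.84 ≈ 0.53571.
Attributable cases ≈ PN × (exposed cases) = 0.53571 × 861 ≈ 461.25.

about 461 cases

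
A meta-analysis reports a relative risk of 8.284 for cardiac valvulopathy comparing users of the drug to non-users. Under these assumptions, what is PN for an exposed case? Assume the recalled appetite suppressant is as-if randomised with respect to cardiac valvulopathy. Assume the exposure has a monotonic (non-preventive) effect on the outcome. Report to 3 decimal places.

PN ≈ 0.879

Under exogeneity and monotonicity, PN = (RR − 1) / RR = 1 − 1/RR.
PN = (8.284 − 1) / 8.284 = 7.284 / 8.284 ≈ 0.8793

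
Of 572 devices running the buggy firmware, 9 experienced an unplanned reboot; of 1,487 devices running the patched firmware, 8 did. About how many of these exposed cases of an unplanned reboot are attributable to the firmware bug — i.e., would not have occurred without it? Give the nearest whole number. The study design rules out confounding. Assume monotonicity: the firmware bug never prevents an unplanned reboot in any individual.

about 6 cases

p₁ = P(outcome | exposed) = 9/572 = 0.015734
p₀ = P(outcome | unexposed) = 8/1487 = 0.00538
PN = (p₁ − p₀)/p₁ = (0.015734 − 0.00538) / 0.015734 ≈ 0.65807.
Attributable cases ≈ PN × (exposed cases) = 0.65807 × 9 ≈ 5.92.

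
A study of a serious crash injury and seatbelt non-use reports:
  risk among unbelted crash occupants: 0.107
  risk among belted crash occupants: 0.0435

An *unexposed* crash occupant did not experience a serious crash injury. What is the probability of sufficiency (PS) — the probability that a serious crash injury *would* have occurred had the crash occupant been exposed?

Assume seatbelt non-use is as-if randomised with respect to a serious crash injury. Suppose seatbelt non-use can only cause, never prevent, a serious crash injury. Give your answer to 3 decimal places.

Let p₁ = 0.107, p₀ = 0.0435.
Under exogeneity and monotonicity, PS = (p₁ − p₀) / (1 − p₀).
PS = (0.107 − 0.0435) / (1 − 0.0435) = 0.0635 / 0.9565 ≈ 0.0664

PS ≈ 0.066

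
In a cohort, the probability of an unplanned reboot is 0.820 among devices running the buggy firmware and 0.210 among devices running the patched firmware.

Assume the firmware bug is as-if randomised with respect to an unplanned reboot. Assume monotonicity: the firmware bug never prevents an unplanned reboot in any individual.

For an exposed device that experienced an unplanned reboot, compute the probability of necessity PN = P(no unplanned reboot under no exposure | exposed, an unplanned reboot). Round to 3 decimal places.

Let p₁ = 0.82, p₀ = 0.21.
Under exogeneity and monotonicity, PN = (p₁ − p₀) / p₁.
PN = (0.82 − 0.21) / 0.82 = 0.61 / 0.82 ≈ 0.7439

PN ≈ 0.744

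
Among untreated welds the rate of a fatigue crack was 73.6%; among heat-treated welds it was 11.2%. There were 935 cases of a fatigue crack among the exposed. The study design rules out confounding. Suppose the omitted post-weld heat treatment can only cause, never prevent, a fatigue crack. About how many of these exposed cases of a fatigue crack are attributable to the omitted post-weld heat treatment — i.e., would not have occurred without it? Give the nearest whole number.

p₁ = 0.736, p₀ = 0.112.
PN = (p₁ − p₀)/p₁ = (0.736 − 0.112) / 0.736 ≈ 0.84783.
Attributable cases ≈ PN × (exposed cases) = 0.84783 × 935 ≈ 792.72.

about 793 cases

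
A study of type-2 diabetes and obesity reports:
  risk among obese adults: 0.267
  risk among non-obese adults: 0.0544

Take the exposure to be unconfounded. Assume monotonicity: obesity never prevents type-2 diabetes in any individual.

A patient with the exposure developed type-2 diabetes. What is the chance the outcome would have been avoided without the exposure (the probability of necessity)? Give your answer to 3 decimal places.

PN ≈ 0.796

Let p₁ = 0.267, p₀ = 0.0544.
Under exogeneity and monotonicity, PN = (p₁ − p₀) / p₁.
PN = (0.267 − 0.0544) / 0.267 = 0.2126 / 0.267 ≈ 0.7963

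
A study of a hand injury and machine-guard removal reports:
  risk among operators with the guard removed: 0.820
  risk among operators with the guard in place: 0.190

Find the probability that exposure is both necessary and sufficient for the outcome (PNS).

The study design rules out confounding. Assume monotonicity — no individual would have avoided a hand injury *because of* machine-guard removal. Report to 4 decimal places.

PNS ≈ 0.6300

Let p₁ = 0.82, p₀ = 0.19.
Under exogeneity and monotonicity, PNS = p₁ − p₀.
PNS = 0.82 − 0.19 = 0.63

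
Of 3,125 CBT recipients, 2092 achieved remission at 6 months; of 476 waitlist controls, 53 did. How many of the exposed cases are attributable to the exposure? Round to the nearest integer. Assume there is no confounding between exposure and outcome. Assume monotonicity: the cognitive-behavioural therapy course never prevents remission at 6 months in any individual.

p₁ = P(outcome | exposed) = 2092/3125 = 0.66944
p₀ = P(outcome | unexposed) = 53/476 = 0.11134
PN = (p₁ − p₀)/p₁ = (0.66944 − 0.11134) / 0.66944 ≈ 0.83368.
Attributable cases ≈ PN × (exposed cases) = 0.83368 × 2092 ≈ 1744.05.

about 1744 cases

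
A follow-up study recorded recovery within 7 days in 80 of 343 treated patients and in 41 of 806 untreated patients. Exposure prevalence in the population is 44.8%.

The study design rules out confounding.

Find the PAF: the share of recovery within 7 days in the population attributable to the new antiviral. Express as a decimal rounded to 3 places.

p₁ = P(outcome | exposed) = 80/343 = 0.23324
p₀ = P(outcome | unexposed) = 41/806 = 0.050868
Overall risk P(Y=1) = π·p₁ + (1−π)·p₀ = 0.448×0.23324 + 0.552×0.050868 = 0.13257.
Under exogeneity, PAF = [P(Y=1) − p₀] / P(Y=1).
PAF = (0.13257 − 0.050868) / 0.13257 ≈ 0.6163

PAF ≈ 0.616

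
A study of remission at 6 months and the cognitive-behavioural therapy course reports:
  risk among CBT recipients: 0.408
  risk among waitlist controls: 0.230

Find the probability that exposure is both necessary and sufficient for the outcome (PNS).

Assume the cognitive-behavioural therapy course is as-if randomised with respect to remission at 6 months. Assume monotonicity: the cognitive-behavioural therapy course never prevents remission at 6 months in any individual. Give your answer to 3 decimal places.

Let p₁ = 0.408, p₀ = 0.23.
Under exogeneity and monotonicity, PNS = p₁ − p₀.
PNS = 0.408 − 0.23 = 0.178

PNS ≈ 0.178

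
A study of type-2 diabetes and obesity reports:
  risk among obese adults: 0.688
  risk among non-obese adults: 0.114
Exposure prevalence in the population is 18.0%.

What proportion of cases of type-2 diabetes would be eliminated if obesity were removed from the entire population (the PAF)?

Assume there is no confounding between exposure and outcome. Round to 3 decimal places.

Let p₁ = 0.688, p₀ = 0.114.
Overall risk P(Y=1) = π·p₁ + (1−π)·p₀ = 0.18×0.688 + 0.82×0.114 = 0.21732.
Under exogeneity, PAF = [P(Y=1) − p₀] / P(Y=1).
PAF = (0.21732 − 0.114) / 0.21732 ≈ 0.4754

PAF ≈ 0.475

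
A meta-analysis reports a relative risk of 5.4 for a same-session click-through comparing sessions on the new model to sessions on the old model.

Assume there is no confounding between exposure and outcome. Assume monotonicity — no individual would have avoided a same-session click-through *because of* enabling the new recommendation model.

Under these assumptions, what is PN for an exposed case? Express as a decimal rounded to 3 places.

Under exogeneity and monotonicity, PN = (RR − 1) / RR = 1 − 1/RR.
PN = (5.4 − 1) / 5.4 = 4.4 / 5.4 ≈ 0.8148

PN ≈ 0.815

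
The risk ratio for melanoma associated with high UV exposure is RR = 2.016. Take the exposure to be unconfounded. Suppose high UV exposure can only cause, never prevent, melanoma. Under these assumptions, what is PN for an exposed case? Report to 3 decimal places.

PN ≈ 0.504

Under exogeneity and monotonicity, PN = (RR − 1) / RR = 1 − 1/RR.
PN = (2.016 − 1) / 2.016 = 1.016 / 2.016 ≈ 0.5040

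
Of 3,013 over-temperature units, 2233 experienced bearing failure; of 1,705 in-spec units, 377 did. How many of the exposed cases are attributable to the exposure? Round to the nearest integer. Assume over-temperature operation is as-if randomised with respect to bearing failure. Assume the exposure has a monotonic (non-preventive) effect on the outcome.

about 1567 cases

p₁ = P(outcome | exposed) = 2233/3013 = 0.74112
p₀ = P(outcome | unexposed) = 377/1705 = 0.22111
PN = (p₁ − p₀)/p₁ = (0.74112 − 0.22111) / 0.74112 ≈ 0.70165.
Attributable cases ≈ PN × (exposed cases) = 0.70165 × 2233 ≈ 1566.78.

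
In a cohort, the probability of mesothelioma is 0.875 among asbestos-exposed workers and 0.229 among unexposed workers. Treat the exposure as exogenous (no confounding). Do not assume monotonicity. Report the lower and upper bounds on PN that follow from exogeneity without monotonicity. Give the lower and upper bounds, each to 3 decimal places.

Let p₁ = 0.875, p₀ = 0.229.
Under exogeneity alone the bounds on PN are max{0,(p₁−p₀)/p₁} ≤ PN ≤ min{1,(1−p₀)/p₁}.
  lower = (p₁ − p₀)/p₁ = 0.646 / 0.875 ≈ 0.7383
  upper = min{1, (1 − p₀)/p₁} = 0.771 / 0.875 ≈ 0.8811

0.738 ≤ PN ≤ 0.881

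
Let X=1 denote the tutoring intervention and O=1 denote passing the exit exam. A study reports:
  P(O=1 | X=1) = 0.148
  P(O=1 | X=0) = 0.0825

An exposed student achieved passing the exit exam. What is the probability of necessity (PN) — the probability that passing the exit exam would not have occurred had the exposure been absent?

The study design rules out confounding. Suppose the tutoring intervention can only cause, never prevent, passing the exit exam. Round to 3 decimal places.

Let p₁ = 0.148, p₀ = 0.0825.
Under exogeneity and monotonicity, PN = (p₁ − p₀) / p₁.
PN = (0.148 − 0.0825) / 0.148 = 0.0655 / 0.148 ≈ 0.4426

PN ≈ 0.443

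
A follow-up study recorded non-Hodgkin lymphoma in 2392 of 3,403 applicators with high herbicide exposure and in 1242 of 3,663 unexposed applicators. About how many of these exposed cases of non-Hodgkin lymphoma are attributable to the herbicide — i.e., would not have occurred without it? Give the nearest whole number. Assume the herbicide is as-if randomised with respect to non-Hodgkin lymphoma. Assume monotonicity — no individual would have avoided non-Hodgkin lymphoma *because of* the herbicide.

about 1238 cases

p₁ = P(outcome | exposed) = 2392/3403 = 0.70291
p₀ = P(outcome | unexposed) = 1242/3663 = 0.33907
PN = (p₁ − p₀)/p₁ = (0.70291 − 0.33907) / 0.70291 ≈ 0.51762.
Attributable cases ≈ PN × (exposed cases) = 0.51762 × 2392 ≈ 1238.16.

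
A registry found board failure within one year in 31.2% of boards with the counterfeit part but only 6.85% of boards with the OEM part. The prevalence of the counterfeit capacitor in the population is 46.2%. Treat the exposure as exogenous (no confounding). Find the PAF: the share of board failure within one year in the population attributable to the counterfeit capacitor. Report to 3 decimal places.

p₁ = 0.312, p₀ = 0.0685.
Overall risk P(Y=1) = π·p₁ + (1−π)·p₀ = 0.462×0.312 + 0.538×0.0685 = 0.181.
Under exogeneity, PAF = [P(Y=1) − p₀] / P(Y=1).
PAF = (0.181 − 0.0685) / 0.181 ≈ 0.6215

PAF ≈ 0.622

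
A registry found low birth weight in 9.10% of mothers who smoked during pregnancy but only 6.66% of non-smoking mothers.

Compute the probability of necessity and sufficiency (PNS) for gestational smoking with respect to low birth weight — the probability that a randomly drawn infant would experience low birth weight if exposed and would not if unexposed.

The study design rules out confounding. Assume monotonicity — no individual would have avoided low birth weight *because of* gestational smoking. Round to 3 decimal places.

PNS ≈ 0.024

p₁ = 0.091, p₀ = 0.0666.
Under exogeneity and monotonicity, PNS = p₁ − p₀.
PNS = 0.091 − 0.0666 = 0.0244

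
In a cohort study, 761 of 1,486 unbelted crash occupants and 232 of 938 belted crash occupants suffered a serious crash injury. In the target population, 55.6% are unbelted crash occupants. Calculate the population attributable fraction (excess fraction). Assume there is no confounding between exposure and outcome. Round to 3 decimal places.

p₁ = P(outcome | exposed) = 761/1486 = 0.51211
p₀ = P(outcome | unexposed) = 232/938 = 0.24733
Overall risk P(Y=1) = π·p₁ + (1−π)·p₀ = 0.556×0.51211 + 0.444×0.24733 = 0.39455.
Under exogeneity, PAF = [P(Y=1) − p₀] / P(Y=1).
PAF = (0.39455 − 0.24733) / 0.39455 ≈ 0.3731

PAF ≈ 0.373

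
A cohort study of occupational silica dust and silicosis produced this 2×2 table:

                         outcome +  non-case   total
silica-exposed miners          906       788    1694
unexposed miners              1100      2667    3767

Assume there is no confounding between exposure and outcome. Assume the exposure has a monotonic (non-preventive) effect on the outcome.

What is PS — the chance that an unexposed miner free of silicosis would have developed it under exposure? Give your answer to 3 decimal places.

p₁ = P(outcome | exposed) = 906/1694 = 0.53483
p₀ = P(outcome | unexposed) = 1100/3767 = 0.29201
Under exogeneity and monotonicity, PS = (p₁ − p₀)/(1 − p₀).
PS = (0.53483 − 0.29201) / 0.70799 ≈ 0.3430

PS ≈ 0.343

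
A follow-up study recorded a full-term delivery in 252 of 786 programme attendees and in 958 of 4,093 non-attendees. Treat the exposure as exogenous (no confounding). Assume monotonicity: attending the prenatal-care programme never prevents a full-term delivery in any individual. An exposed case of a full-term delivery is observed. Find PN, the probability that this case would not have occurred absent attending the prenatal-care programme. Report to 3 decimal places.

PN ≈ 0.270

p₁ = P(outcome | exposed) = 252/786 = 0.32061
p₀ = P(outcome | unexposed) = 958/4093 = 0.23406
Under exogeneity and monotonicity, PN = (p₁ − p₀) / p₁.
PN = (0.32061 − 0.23406) / 0.32061 = 0.086553 / 0.32061 ≈ 0.2700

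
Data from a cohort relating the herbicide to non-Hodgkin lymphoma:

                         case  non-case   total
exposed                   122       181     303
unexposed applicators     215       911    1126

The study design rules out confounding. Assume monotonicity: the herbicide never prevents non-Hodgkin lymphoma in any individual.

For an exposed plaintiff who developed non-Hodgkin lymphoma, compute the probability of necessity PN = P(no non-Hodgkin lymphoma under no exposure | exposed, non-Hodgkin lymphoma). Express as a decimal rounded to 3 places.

p₁ = P(outcome | exposed) = 122/303 = 0.40264
p₀ = P(outcome | unexposed) = 215/1126 = 0.19094
Under exogeneity and monotonicity, PN = (p₁ − p₀) / p₁.
PN = (0.40264 − 0.19094) / 0.40264 = 0.2117 / 0.40264 ≈ 0.5258

PN ≈ 0.526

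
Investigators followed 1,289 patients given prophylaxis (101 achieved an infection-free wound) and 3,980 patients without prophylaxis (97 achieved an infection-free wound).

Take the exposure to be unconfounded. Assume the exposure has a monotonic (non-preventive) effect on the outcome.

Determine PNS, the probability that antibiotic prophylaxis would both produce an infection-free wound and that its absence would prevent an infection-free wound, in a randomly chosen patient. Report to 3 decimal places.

PNS ≈ 0.054

p₁ = P(outcome | exposed) = 101/1289 = 0.078355
p₀ = P(outcome | unexposed) = 97/3980 = 0.024372
Under exogeneity and monotonicity, PNS = p₁ − p₀.
PNS = 0.078355 − 0.024372 = 0.053983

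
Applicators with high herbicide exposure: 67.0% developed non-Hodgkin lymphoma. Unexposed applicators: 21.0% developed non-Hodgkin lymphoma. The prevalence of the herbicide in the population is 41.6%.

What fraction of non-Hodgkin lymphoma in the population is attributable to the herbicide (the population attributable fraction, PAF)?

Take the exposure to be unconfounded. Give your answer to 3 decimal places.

PAF ≈ 0.477

p₁ = 0.67, p₀ = 0.21.
Overall risk P(Y=1) = π·p₁ + (1−π)·p₀ = 0.416×0.67 + 0.584×0.21 = 0.40136.
Under exogeneity, PAF = [P(Y=1) − p₀] / P(Y=1).
PAF = (0.40136 − 0.21) / 0.40136 ≈ 0.4768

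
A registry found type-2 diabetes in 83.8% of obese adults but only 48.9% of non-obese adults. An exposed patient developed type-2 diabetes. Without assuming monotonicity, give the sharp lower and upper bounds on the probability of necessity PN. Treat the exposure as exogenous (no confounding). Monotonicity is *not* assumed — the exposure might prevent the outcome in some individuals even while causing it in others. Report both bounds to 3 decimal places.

0.416 ≤ PN ≤ 0.610

p₁ = 0.838, p₀ = 0.489.
Under exogeneity alone the bounds on PN are max{0,(p₁−p₀)/p₁} ≤ PN ≤ min{1,(1−p₀)/p₁}.
  lower = (p₁ − p₀)/p₁ = 0.349 / 0.838 ≈ 0.4165
  upper = min{1, (1 − p₀)/p₁} = 0.511 / 0.838 ≈ 0.6098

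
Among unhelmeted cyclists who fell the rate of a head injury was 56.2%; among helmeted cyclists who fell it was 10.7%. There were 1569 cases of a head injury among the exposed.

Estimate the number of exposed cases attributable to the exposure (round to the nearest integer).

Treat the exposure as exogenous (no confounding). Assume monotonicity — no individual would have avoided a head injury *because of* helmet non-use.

p₁ = 0.562, p₀ = 0.107.
PN = (p₁ − p₀)/p₁ = (0.562 − 0.107) / 0.562 ≈ 0.80961.
Attributable cases ≈ PN × (exposed cases) = 0.80961 × 1569 ≈ 1270.28.

about 1270 cases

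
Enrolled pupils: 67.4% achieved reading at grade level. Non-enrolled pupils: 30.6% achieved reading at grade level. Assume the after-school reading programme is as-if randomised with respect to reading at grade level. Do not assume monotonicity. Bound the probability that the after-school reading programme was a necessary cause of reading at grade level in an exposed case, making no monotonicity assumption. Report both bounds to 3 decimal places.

0.546 ≤ PN ≤ 1.000

p₁ = 0.674, p₀ = 0.306.
Under exogeneity alone the bounds on PN are max{0,(p₁−p₀)/p₁} ≤ PN ≤ min{1,(1−p₀)/p₁}.
  lower = (p₁ − p₀)/p₁ = 0.368 / 0.674 ≈ 0.5460
  upper = min{1, (1 − p₀)/p₁} = 0.694 / 0.674 ≈ 1.0297 → capped at 1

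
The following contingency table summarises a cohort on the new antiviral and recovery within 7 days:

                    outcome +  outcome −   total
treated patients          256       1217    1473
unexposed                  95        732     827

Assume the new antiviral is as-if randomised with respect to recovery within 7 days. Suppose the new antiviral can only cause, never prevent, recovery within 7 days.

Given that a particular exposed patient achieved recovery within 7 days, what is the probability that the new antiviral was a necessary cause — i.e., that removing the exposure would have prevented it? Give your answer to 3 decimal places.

p₁ = P(outcome | exposed) = 256/1473 = 0.17379
p₀ = P(outcome | unexposed) = 95/827 = 0.11487
Under exogeneity and monotonicity, PN = (p₁ − p₀)/p₁.
PN = (0.17379 − 0.11487) / 0.17379 ≈ 0.3390

PN ≈ 0.339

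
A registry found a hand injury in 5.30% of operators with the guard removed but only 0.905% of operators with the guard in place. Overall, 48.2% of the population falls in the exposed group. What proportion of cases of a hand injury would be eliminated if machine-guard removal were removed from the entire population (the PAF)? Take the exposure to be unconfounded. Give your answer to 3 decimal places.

p₁ = 0.053, p₀ = 0.00905.
Overall risk P(Y=1) = π·p₁ + (1−π)·p₀ = 0.482×0.053 + 0.518×0.00905 = 0.030234.
Under exogeneity, PAF = [P(Y=1) − p₀] / P(Y=1).
PAF = (0.030234 − 0.00905) / 0.030234 ≈ 0.7007

PAF ≈ 0.701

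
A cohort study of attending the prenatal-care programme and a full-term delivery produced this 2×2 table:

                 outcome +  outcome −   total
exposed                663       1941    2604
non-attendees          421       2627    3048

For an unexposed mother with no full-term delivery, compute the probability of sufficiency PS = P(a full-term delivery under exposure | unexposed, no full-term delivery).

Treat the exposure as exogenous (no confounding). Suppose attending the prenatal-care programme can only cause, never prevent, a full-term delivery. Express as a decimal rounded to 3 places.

PS ≈ 0.135

p₁ = P(outcome | exposed) = 663/2604 = 0.25461
p₀ = P(outcome | unexposed) = 421/3048 = 0.13812
Under exogeneity and monotonicity, PS = (p₁ − p₀) / (1 − p₀).
PS = (0.25461 − 0.13812) / (1 − 0.13812) = 0.11648 / 0.86188 ≈ 0.1352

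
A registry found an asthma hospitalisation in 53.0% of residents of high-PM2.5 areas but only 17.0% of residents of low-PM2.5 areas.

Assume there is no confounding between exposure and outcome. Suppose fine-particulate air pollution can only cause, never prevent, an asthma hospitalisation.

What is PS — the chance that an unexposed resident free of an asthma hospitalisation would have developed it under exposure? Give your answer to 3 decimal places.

PS ≈ 0.434

p₁ = 0.53, p₀ = 0.17.
Under exogeneity and monotonicity, PS = (p₁ − p₀) / (1 − p₀).
PS = (0.53 − 0.17) / (1 − 0.17) = 0.36 / 0.83 ≈ 0.4337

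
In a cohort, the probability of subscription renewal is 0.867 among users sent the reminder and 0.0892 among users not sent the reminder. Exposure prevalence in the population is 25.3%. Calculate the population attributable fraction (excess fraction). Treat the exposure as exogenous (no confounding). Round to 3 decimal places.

PAF ≈ 0.688

Let p₁ = 0.867, p₀ = 0.0892.
Overall risk P(Y=1) = π·p₁ + (1−π)·p₀ = 0.253×0.867 + 0.747×0.0892 = 0.28598.
Under exogeneity, PAF = [P(Y=1) − p₀] / P(Y=1).
PAF = (0.28598 − 0.0892) / 0.28598 ≈ 0.6881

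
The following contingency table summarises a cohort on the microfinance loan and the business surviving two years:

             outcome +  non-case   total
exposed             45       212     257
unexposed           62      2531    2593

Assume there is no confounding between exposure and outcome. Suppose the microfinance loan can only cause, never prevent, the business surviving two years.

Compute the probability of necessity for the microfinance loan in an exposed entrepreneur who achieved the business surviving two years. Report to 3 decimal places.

PN ≈ 0.863

p₁ = P(outcome | exposed) = 45/257 = 0.1751
p₀ = P(outcome | unexposed) = 62/2593 = 0.023911
Under exogeneity and monotonicity, PN = (p₁ − p₀) / p₁.
PN = (0.1751 − 0.023911) / 0.1751 = 0.15119 / 0.1751 ≈ 0.8634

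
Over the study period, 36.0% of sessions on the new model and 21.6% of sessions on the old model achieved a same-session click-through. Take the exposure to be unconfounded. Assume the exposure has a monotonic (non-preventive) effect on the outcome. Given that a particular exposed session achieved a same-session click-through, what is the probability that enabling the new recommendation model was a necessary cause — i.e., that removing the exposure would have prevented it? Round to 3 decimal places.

p₁ = 0.36, p₀ = 0.216.
Under exogeneity and monotonicity, PN = (p₁ − p₀) / p₁.
PN = (0.36 − 0.216) / 0.36 = 0.144 / 0.36 ≈ 0.4000

PN ≈ 0.400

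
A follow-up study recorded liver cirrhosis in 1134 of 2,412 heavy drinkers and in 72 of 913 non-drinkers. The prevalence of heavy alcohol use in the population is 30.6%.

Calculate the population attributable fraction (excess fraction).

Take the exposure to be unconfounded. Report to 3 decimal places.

p₁ = P(outcome | exposed) = 1134/2412 = 0.47015
p₀ = P(outcome | unexposed) = 72/913 = 0.078861
Overall risk P(Y=1) = π·p₁ + (1−π)·p₀ = 0.306×0.47015 + 0.694×0.078861 = 0.1986.
Under exogeneity, PAF = [P(Y=1) − p₀] / P(Y=1).
PAF = (0.1986 − 0.078861) / 0.1986 ≈ 0.6029

PAF ≈ 0.603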